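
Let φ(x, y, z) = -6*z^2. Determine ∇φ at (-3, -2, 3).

(0, 0, -36)

∂φ/∂x = 0
∂φ/∂y = 0
∂φ/∂z = -12*z
∇φ = (0, 0, -12*z)
At (-3, -2, 3): (0, 0, -36).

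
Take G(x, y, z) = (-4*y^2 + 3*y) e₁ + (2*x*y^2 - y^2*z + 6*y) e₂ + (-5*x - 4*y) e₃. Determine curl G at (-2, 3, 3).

(5, 5, 39)

(∇×G)₁ = ∂G₃/∂y − ∂G₂/∂z = y^2 - 4
(∇×G)₂ = ∂G₁/∂z − ∂G₃/∂x = 5
(∇×G)₃ = ∂G₂/∂x − ∂G₁/∂y = 2*y^2 + 8*y - 3
∇×G = (y^2 - 4, 5, 2*y^2 + 8*y - 3)
At (-2, 3, 3): (5, 5, 39).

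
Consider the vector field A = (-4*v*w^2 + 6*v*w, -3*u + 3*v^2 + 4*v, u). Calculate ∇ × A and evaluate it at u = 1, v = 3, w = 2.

(0, -31, 1)

(∇×A)₁ = ∂A₃/∂v − ∂A₂/∂w = 0
(∇×A)₂ = ∂A₁/∂w − ∂A₃/∂u = -8*v*w + 6*v - 1
(∇×A)₃ = ∂A₂/∂u − ∂A₁/∂v = 4*w^2 - 6*w - 3
∇×A = (0, -8*v*w + 6*v - 1, 4*w^2 - 6*w - 3)
At (1, 3, 2): (0, -31, 1).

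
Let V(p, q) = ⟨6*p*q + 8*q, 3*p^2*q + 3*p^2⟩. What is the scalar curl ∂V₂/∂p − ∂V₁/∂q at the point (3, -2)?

-44

∂V₂/∂p = 6*p*q + 6*p
∂V₁/∂q = 6*p + 8
Scalar curl = 6*p*q - 8
At (3, -2): -44.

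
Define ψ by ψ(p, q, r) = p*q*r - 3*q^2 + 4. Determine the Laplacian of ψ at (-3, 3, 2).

-6

∂²ψ/∂p² = 0
∂²ψ/∂q² = -6
∂²ψ/∂r² = 0
∇²ψ = -6
At (-3, 3, 2): -6.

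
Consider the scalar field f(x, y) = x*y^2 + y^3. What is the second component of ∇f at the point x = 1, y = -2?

(∇f)_2 = ∂f/∂y = 2*x*y + 3*y^2
At (1, -2): 8.

8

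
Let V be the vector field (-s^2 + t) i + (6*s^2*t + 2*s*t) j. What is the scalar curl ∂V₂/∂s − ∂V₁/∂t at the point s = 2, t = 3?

∂V₂/∂s = 12*s*t + 2*t
∂V₁/∂t = 1
Scalar curl = 12*s*t + 2*t - 1
At (2, 3): 77.

77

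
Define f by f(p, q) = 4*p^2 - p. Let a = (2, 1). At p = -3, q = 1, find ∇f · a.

∂f/∂p = 8*p - 1
∂f/∂q = 0
∇f at (-3, 1) = (-25, 0)
∇f · a = (-25)(2) + (0)(1) = -50

-50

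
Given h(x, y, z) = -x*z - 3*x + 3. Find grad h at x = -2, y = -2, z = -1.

(-2, 0, 2)

∂h/∂x = -z - 3
∂h/∂y = 0
∂h/∂z = -x
∇h = (-z - 3, 0, -x)
At (-2, -2, -1): (-2, 0, 2).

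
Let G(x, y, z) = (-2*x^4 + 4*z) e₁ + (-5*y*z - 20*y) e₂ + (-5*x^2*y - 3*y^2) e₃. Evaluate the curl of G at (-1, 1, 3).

(-6, -6, 0)

(∇×G)₁ = ∂G₃/∂y − ∂G₂/∂z = -5*x^2 - y
(∇×G)₂ = ∂G₁/∂z − ∂G₃/∂x = 10*x*y + 4
(∇×G)₃ = ∂G₂/∂x − ∂G₁/∂y = 0
∇×G = (-5*x^2 - y, 10*x*y + 4, 0)
At (-1, 1, 3): (-6, -6, 0).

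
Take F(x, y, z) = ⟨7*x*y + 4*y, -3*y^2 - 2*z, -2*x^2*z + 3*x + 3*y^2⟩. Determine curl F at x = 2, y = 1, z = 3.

(∇×F)₁ = ∂F₃/∂y − ∂F₂/∂z = 6*y + 2
(∇×F)₂ = ∂F₁/∂z − ∂F₃/∂x = 4*x*z - 3
(∇×F)₃ = ∂F₂/∂x − ∂F₁/∂y = -7*x - 4
∇×F = (6*y + 2, 4*x*z - 3, -7*x - 4)
At (2, 1, 3): (8, 21, -18).

(8, 21, -18)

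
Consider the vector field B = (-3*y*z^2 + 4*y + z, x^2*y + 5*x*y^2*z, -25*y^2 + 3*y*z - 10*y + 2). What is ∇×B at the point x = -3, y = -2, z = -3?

(∇×B)₁ = ∂B₃/∂y − ∂B₂/∂z = -5*x*y^2 - 50*y + 3*z - 10
(∇×B)₂ = ∂B₁/∂z − ∂B₃/∂x = -6*y*z + 1
(∇×B)₃ = ∂B₂/∂x − ∂B₁/∂y = 2*x*y + 5*y^2*z + 3*z^2 - 4
∇×B = (-5*x*y^2 - 50*y + 3*z - 10, -6*y*z + 1, 2*x*y + 5*y^2*z + 3*z^2 - 4)
At (-3, -2, -3): (141, -35, -25).

(141, -35, -25)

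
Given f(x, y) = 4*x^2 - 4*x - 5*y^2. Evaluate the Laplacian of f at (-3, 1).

∂²f/∂x² = 8
∂²f/∂y² = -10
∇²f = -2
At (-3, 1): -2.

-2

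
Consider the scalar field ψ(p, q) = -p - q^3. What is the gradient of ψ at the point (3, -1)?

(-1, -3)

∂ψ/∂p = -1
∂ψ/∂q = -3*q^2
∇ψ = (-1, -3*q^2)
At (3, -1): (-1, -3).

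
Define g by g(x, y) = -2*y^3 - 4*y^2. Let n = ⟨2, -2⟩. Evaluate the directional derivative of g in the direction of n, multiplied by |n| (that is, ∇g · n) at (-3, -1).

∂g/∂x = 0
∂g/∂y = -6*y^2 - 8*y
∇g at (-3, -1) = (0, 2)
∇g · n = (0)(2) + (2)(-2) = -4

-4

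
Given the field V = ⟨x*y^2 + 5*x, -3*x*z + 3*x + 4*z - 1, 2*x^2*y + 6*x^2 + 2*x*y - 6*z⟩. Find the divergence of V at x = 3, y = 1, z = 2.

∂V₁/∂x = y^2 + 5
∂V₂/∂y = 0
∂V₃/∂z = -6
∇·V = y^2 - 1
At (3, 1, 2): 0.

0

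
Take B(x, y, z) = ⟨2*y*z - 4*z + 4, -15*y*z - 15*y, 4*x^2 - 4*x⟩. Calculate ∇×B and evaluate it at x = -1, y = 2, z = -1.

(∇×B)₁ = ∂B₃/∂y − ∂B₂/∂z = 15*y
(∇×B)₂ = ∂B₁/∂z − ∂B₃/∂x = -8*x + 2*y
(∇×B)₃ = ∂B₂/∂x − ∂B₁/∂y = -2*z
∇×B = (15*y, -8*x + 2*y, -2*z)
At (-1, 2, -1): (30, 12, 2).

(30, 12, 2)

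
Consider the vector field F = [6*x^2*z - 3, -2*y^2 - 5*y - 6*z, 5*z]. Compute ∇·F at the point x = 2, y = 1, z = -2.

∂F₁/∂x = 12*x*z
∂F₂/∂y = -4*y - 5
∂F₃/∂z = 5
∇·F = 12*x*z - 4*y
At (2, 1, -2): -52.

-52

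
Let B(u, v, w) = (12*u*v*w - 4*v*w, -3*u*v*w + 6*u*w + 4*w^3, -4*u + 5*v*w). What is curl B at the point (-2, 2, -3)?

(-123, -52, -84)

(∇×B)₁ = ∂B₃/∂v − ∂B₂/∂w = 3*u*v - 6*u - 12*w^2 + 5*w
(∇×B)₂ = ∂B₁/∂w − ∂B₃/∂u = 12*u*v - 4*v + 4
(∇×B)₃ = ∂B₂/∂u − ∂B₁/∂v = -12*u*w - 3*v*w + 10*w
∇×B = (3*u*v - 6*u - 12*w^2 + 5*w, 12*u*v - 4*v + 4, -12*u*w - 3*v*w + 10*w)
At (-2, 2, -3): (-123, -52, -84).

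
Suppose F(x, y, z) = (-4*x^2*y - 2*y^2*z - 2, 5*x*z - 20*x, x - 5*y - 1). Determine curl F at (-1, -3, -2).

(0, -19, -2)

(∇×F)₁ = ∂F₃/∂y − ∂F₂/∂z = -5*x - 5
(∇×F)₂ = ∂F₁/∂z − ∂F₃/∂x = -2*y^2 - 1
(∇×F)₃ = ∂F₂/∂x − ∂F₁/∂y = 4*x^2 + 4*y*z + 5*z - 20
∇×F = (-5*x - 5, -2*y^2 - 1, 4*x^2 + 4*y*z + 5*z - 20)
At (-1, -3, -2): (0, -19, -2).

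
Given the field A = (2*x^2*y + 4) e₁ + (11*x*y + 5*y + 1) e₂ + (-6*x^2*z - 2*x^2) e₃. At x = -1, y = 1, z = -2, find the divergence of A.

-16

∂A₁/∂x = 4*x*y
∂A₂/∂y = 11*x + 5
∂A₃/∂z = -6*x^2
∇·A = -6*x^2 + 4*x*y + 11*x + 5
At (-1, 1, -2): -16.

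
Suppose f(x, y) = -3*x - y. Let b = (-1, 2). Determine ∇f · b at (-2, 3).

∂f/∂x = -3
∂f/∂y = -1
∇f at (-2, 3) = (-3, -1)
∇f · b = (-3)(-1) + (-1)(2) = 1

1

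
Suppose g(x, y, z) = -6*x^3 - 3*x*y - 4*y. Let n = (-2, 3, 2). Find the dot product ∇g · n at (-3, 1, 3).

∂g/∂x = -18*x^2 - 3*y
∂g/∂y = -3*x - 4
∂g/∂z = 0
∇g at (-3, 1, 3) = (-165, 5, 0)
∇g · n = (-165)(-2) + (5)(3) + (0)(2) = 345

345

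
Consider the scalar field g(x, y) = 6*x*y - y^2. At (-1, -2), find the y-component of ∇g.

-2

(∇g)_2 = ∂g/∂y = 6*x - 2*y
At (-1, -2): -2.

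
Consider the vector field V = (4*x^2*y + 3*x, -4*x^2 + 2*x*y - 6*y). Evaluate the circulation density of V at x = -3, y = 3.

-6

∂V₂/∂x = -8*x + 2*y
∂V₁/∂y = 4*x^2
Scalar curl = -4*x^2 - 8*x + 2*y
At (-3, 3): -6.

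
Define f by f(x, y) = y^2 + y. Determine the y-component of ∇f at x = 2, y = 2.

5

(∇f)_2 = ∂f/∂y = 2*y + 1
At (2, 2): 5.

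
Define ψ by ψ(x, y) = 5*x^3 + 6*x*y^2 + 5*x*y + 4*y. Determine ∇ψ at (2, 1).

∂ψ/∂x = 15*x^2 + 6*y^2 + 5*y
∂ψ/∂y = 12*x*y + 5*x + 4
∇ψ = (15*x^2 + 6*y^2 + 5*y, 12*x*y + 5*x + 4)
At (2, 1): (71, 38).

(71, 38)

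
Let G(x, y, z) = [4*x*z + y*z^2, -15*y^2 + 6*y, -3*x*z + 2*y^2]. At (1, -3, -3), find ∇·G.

81

∂G₁/∂x = 4*z
∂G₂/∂y = -30*y + 6
∂G₃/∂z = -3*x
∇·G = -3*x - 30*y + 4*z + 6
At (1, -3, -3): 81.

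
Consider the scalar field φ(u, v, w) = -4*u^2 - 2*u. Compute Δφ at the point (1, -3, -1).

∂²φ/∂u² = -8
∂²φ/∂v² = 0
∂²φ/∂w² = 0
∇²φ = -8
At (1, -3, -1): -8.

-8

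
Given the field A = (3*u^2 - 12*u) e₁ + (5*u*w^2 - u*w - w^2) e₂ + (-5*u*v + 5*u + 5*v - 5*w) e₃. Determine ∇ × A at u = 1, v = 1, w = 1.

(-7, 0, 4)

(∇×A)₁ = ∂A₃/∂v − ∂A₂/∂w = -10*u*w - 4*u + 2*w + 5
(∇×A)₂ = ∂A₁/∂w − ∂A₃/∂u = 5*v - 5
(∇×A)₃ = ∂A₂/∂u − ∂A₁/∂v = 5*w^2 - w
∇×A = (-10*u*w - 4*u + 2*w + 5, 5*v - 5, 5*w^2 - w)
At (1, 1, 1): (-7, 0, 4).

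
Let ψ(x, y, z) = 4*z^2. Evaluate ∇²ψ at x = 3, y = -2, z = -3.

8

∂²ψ/∂x² = 0
∂²ψ/∂y² = 0
∂²ψ/∂z² = 8
∇²ψ = 8
At (3, -2, -3): 8.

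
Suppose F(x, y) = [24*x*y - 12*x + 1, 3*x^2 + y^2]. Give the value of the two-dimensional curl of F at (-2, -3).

36

∂F₂/∂x = 6*x
∂F₁/∂y = 24*x
Scalar curl = -18*x
At (-2, -3): 36.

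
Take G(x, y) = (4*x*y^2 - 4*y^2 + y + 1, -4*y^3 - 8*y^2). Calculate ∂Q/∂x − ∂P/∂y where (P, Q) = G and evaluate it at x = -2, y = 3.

71

∂G₂/∂x = 0
∂G₁/∂y = 8*x*y - 8*y + 1
Scalar curl = -8*x*y + 8*y - 1
At (-2, 3): 71.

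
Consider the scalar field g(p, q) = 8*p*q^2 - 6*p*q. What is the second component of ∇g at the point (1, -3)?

-54

(∇g)_2 = ∂g/∂q = 16*p*q - 6*p
At (1, -3): -54.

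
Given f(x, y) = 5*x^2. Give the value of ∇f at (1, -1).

(10, 0)

∂f/∂x = 10*x
∂f/∂y = 0
∇f = (10*x, 0)
At (1, -1): (10, 0).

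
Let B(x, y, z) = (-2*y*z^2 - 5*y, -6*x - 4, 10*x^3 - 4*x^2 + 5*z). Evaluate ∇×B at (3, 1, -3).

(∇×B)₁ = ∂B₃/∂y − ∂B₂/∂z = 0
(∇×B)₂ = ∂B₁/∂z − ∂B₃/∂x = -30*x^2 + 8*x - 4*y*z
(∇×B)₃ = ∂B₂/∂x − ∂B₁/∂y = 2*z^2 - 1
∇×B = (0, -30*x^2 + 8*x - 4*y*z, 2*z^2 - 1)
At (3, 1, -3): (0, -234, 17).

(0, -234, 17)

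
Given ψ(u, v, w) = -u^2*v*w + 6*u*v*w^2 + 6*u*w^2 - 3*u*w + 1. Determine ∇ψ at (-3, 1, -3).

(99, -135, 216)

∂ψ/∂u = -2*u*v*w + 6*v*w^2 + 6*w^2 - 3*w
∂ψ/∂v = -u^2*w + 6*u*w^2
∂ψ/∂w = -u^2*v + 12*u*v*w + 12*u*w - 3*u
∇ψ = (-2*u*v*w + 6*v*w^2 + 6*w^2 - 3*w, -u^2*w + 6*u*w^2, -u^2*v + 12*u*v*w + 12*u*w - 3*u)
At (-3, 1, -3): (99, -135, 216).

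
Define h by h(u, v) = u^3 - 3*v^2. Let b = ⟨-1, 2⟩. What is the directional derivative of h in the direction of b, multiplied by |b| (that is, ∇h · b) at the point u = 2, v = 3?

-48

∂h/∂u = 3*u^2
∂h/∂v = -6*v
∇h at (2, 3) = (12, -18)
∇h · b = (12)(-1) + (-18)(2) = -48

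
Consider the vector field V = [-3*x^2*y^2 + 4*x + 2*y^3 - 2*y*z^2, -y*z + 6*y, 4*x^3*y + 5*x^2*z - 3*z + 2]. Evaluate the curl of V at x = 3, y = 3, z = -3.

(111, -198, 126)

(∇×V)₁ = ∂V₃/∂y − ∂V₂/∂z = 4*x^3 + y
(∇×V)₂ = ∂V₁/∂z − ∂V₃/∂x = -12*x^2*y - 10*x*z - 4*y*z
(∇×V)₃ = ∂V₂/∂x − ∂V₁/∂y = 6*x^2*y - 6*y^2 + 2*z^2
∇×V = (4*x^3 + y, -12*x^2*y - 10*x*z - 4*y*z, 6*x^2*y - 6*y^2 + 2*z^2)
At (3, 3, -3): (111, -198, 126).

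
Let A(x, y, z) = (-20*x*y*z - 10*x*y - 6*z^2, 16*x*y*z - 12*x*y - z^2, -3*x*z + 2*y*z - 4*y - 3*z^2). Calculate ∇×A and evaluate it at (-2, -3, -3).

(-112, -93, 280)

(∇×A)₁ = ∂A₃/∂y − ∂A₂/∂z = -16*x*y + 4*z - 4
(∇×A)₂ = ∂A₁/∂z − ∂A₃/∂x = -20*x*y - 9*z
(∇×A)₃ = ∂A₂/∂x − ∂A₁/∂y = 20*x*z + 10*x + 16*y*z - 12*y
∇×A = (-16*x*y + 4*z - 4, -20*x*y - 9*z, 20*x*z + 10*x + 16*y*z - 12*y)
At (-2, -3, -3): (-112, -93, 280).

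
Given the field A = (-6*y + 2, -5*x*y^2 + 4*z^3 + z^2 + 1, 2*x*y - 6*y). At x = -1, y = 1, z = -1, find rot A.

(-18, -2, 1)

(∇×A)₁ = ∂A₃/∂y − ∂A₂/∂z = 2*x - 12*z^2 - 2*z - 6
(∇×A)₂ = ∂A₁/∂z − ∂A₃/∂x = -2*y
(∇×A)₃ = ∂A₂/∂x − ∂A₁/∂y = -5*y^2 + 6
∇×A = (2*x - 12*z^2 - 2*z - 6, -2*y, -5*y^2 + 6)
At (-1, 1, -1): (-18, -2, 1).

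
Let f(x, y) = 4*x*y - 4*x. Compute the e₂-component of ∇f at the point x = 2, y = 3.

(∇f)_2 = ∂f/∂y = 4*x
At (2, 3): 8.

8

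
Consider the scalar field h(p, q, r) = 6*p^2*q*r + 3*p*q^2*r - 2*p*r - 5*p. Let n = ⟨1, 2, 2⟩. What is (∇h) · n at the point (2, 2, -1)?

∂h/∂p = 12*p*q*r + 3*q^2*r - 2*r - 5
∂h/∂q = 6*p^2*r + 6*p*q*r
∂h/∂r = 6*p^2*q + 3*p*q^2 - 2*p
∇h at (2, 2, -1) = (-63, -48, 68)
∇h · n = (-63)(1) + (-48)(2) + (68)(2) = -23

-23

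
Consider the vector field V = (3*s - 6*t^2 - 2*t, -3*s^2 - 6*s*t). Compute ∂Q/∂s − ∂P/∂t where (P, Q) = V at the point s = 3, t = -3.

∂V₂/∂s = -6*s - 6*t
∂V₁/∂t = -12*t - 2
Scalar curl = -6*s + 6*t + 2
At (3, -3): -34.

-34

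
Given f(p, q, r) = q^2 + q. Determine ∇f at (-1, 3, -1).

∂f/∂p = 0
∂f/∂q = 2*q + 1
∂f/∂r = 0
∇f = (0, 2*q + 1, 0)
At (-1, 3, -1): (0, 7, 0).

(0, 7, 0)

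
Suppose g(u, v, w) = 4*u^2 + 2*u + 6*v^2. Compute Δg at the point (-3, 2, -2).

∂²g/∂u² = 8
∂²g/∂v² = 12
∂²g/∂w² = 0
∇²g = 20
At (-3, 2, -2): 20.

20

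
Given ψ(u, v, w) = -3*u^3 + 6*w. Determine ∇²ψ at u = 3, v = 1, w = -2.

-54

∂²ψ/∂u² = -18*u
∂²ψ/∂v² = 0
∂²ψ/∂w² = 0
∇²ψ = -18*u
At (3, 1, -2): -54.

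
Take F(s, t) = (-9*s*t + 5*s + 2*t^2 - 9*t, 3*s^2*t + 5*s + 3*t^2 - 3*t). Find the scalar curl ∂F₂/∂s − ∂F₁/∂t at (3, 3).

83

∂F₂/∂s = 6*s*t + 5
∂F₁/∂t = -9*s + 4*t - 9
Scalar curl = 6*s*t + 9*s - 4*t + 14
At (3, 3): 83.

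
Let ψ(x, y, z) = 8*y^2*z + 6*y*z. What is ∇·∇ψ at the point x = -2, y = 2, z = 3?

48

∂²ψ/∂x² = 0
∂²ψ/∂y² = 16*z
∂²ψ/∂z² = 0
∇²ψ = 16*z
At (-2, 2, 3): 48.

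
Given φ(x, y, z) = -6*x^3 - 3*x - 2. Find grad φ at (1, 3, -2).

∂φ/∂x = -18*x^2 - 3
∂φ/∂y = 0
∂φ/∂z = 0
∇φ = (-18*x^2 - 3, 0, 0)
At (1, 3, -2): (-21, 0, 0).

(-21, 0, 0)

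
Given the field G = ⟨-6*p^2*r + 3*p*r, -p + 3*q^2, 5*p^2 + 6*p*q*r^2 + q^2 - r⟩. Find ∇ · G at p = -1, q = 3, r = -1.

∂G₁/∂p = -12*p*r + 3*r
∂G₂/∂q = 6*q
∂G₃/∂r = 12*p*q*r - 1
∇·G = 12*p*q*r - 12*p*r + 6*q + 3*r - 1
At (-1, 3, -1): 38.

38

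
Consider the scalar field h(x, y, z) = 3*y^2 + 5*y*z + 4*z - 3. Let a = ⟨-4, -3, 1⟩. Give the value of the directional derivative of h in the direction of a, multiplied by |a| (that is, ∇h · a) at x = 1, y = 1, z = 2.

∂h/∂x = 0
∂h/∂y = 6*y + 5*z
∂h/∂z = 5*y + 4
∇h at (1, 1, 2) = (0, 16, 9)
∇h · a = (0)(-4) + (16)(-3) + (9)(1) = -39

-39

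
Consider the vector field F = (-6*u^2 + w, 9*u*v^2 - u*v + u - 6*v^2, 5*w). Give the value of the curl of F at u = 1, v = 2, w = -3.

(0, 1, 35)

(∇×F)₁ = ∂F₃/∂v − ∂F₂/∂w = 0
(∇×F)₂ = ∂F₁/∂w − ∂F₃/∂u = 1
(∇×F)₃ = ∂F₂/∂u − ∂F₁/∂v = 9*v^2 - v + 1
∇×F = (0, 1, 9*v^2 - v + 1)
At (1, 2, -3): (0, 1, 35).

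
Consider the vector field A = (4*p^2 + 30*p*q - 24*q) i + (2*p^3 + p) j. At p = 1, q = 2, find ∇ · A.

∂A₁/∂p = 8*p + 30*q
∂A₂/∂q = 0
∇·A = 8*p + 30*q
At (1, 2): 68.

68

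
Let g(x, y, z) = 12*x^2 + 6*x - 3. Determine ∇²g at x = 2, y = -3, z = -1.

24

∂²g/∂x² = 24
∂²g/∂y² = 0
∂²g/∂z² = 0
∇²g = 24
At (2, -3, -1): 24.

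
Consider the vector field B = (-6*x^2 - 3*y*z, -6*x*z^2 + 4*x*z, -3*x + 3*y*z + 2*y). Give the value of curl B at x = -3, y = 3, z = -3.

(113, -6, -75)

(∇×B)₁ = ∂B₃/∂y − ∂B₂/∂z = 12*x*z - 4*x + 3*z + 2
(∇×B)₂ = ∂B₁/∂z − ∂B₃/∂x = -3*y + 3
(∇×B)₃ = ∂B₂/∂x − ∂B₁/∂y = -6*z^2 + 7*z
∇×B = (12*x*z - 4*x + 3*z + 2, -3*y + 3, -6*z^2 + 7*z)
At (-3, 3, -3): (113, -6, -75).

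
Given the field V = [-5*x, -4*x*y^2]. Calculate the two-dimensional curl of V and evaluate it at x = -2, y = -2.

∂V₂/∂x = -4*y^2
∂V₁/∂y = 0
Scalar curl = -4*y^2
At (-2, -2): -16.

-16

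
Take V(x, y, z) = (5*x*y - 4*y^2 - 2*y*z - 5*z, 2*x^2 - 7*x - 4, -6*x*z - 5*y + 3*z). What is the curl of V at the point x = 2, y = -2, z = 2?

(-5, 11, -21)

(∇×V)₁ = ∂V₃/∂y − ∂V₂/∂z = -5
(∇×V)₂ = ∂V₁/∂z − ∂V₃/∂x = -2*y + 6*z - 5
(∇×V)₃ = ∂V₂/∂x − ∂V₁/∂y = -x + 8*y + 2*z - 7
∇×V = (-5, -2*y + 6*z - 5, -x + 8*y + 2*z - 7)
At (2, -2, 2): (-5, 11, -21).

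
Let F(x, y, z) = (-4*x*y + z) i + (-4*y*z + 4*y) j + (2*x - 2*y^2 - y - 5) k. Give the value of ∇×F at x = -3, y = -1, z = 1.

(-1, -1, -12)

(∇×F)₁ = ∂F₃/∂y − ∂F₂/∂z = -1
(∇×F)₂ = ∂F₁/∂z − ∂F₃/∂x = -1
(∇×F)₃ = ∂F₂/∂x − ∂F₁/∂y = 4*x
∇×F = (-1, -1, 4*x)
At (-3, -1, 1): (-1, -1, -12).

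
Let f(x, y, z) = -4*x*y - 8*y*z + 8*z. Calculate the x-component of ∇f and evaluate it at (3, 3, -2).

-12

(∇f)_1 = ∂f/∂x = -4*y
At (3, 3, -2): -12.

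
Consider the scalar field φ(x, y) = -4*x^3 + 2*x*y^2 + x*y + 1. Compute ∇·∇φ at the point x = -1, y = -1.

20

∂²φ/∂x² = -24*x
∂²φ/∂y² = 4*x
∇²φ = -20*x
At (-1, -1): 20.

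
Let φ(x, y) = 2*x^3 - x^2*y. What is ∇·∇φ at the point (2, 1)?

22

∂²φ/∂x² = 2*(6*x - y)
∂²φ/∂y² = 0
∇²φ = 12*x - 2*y
At (2, 1): 22.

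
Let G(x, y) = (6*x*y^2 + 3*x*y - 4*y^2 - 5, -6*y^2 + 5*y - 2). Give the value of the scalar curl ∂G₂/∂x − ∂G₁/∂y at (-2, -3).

-90

∂G₂/∂x = 0
∂G₁/∂y = 12*x*y + 3*x - 8*y
Scalar curl = -12*x*y - 3*x + 8*y
At (-2, -3): -90.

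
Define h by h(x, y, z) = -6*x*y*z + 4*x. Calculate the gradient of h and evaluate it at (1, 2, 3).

(-32, -18, -12)

∂h/∂x = -6*y*z + 4
∂h/∂y = -6*x*z
∂h/∂z = -6*x*y
∇h = (-6*y*z + 4, -6*x*z, -6*x*y)
At (1, 2, 3): (-32, -18, -12).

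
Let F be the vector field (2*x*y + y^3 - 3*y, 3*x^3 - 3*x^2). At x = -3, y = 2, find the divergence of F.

4

∂F₁/∂x = 2*y
∂F₂/∂y = 0
∇·F = 2*y
At (-3, 2): 4.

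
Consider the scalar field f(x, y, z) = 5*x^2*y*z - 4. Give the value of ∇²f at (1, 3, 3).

∂²f/∂x² = 10*y*z
∂²f/∂y² = 0
∂²f/∂z² = 0
∇²f = 10*y*z
At (1, 3, 3): 90.

90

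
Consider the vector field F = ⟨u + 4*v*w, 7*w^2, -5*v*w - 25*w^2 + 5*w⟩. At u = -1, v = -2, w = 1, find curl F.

(∇×F)₁ = ∂F₃/∂v − ∂F₂/∂w = -19*w
(∇×F)₂ = ∂F₁/∂w − ∂F₃/∂u = 4*v
(∇×F)₃ = ∂F₂/∂u − ∂F₁/∂v = -4*w
∇×F = (-19*w, 4*v, -4*w)
At (-1, -2, 1): (-19, -8, -4).

(-19, -8, -4)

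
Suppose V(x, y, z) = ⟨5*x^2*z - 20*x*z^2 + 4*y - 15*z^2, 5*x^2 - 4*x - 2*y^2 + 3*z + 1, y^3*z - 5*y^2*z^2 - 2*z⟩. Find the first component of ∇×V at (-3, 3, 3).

(∇×V)_1 = ∂V₃/∂y − ∂V₂/∂z
= 3*y^2*z - 10*y*z^2 − (3)
= 3*y^2*z - 10*y*z^2 - 3
At (-3, 3, 3): -192.

-192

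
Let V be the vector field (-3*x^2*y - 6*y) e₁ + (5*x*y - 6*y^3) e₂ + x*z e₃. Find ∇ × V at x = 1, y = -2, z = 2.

(∇×V)₁ = ∂V₃/∂y − ∂V₂/∂z = 0
(∇×V)₂ = ∂V₁/∂z − ∂V₃/∂x = -z
(∇×V)₃ = ∂V₂/∂x − ∂V₁/∂y = 3*x^2 + 5*y + 6
∇×V = (0, -z, 3*x^2 + 5*y + 6)
At (1, -2, 2): (0, -2, -1).

(0, -2, -1)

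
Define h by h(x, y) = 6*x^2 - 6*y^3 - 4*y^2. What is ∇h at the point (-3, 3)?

(-36, -186)

∂h/∂x = 12*x
∂h/∂y = -18*y^2 - 8*y
∇h = (12*x, -18*y^2 - 8*y)
At (-3, 3): (-36, -186).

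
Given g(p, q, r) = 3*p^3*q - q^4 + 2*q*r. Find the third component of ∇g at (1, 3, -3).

(∇g)_3 = ∂g/∂r = 2*q
At (1, 3, -3): 6.

6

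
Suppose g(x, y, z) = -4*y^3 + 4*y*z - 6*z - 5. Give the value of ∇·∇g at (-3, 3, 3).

-72

∂²g/∂x² = 0
∂²g/∂y² = -24*y
∂²g/∂z² = 0
∇²g = -24*y
At (-3, 3, 3): -72.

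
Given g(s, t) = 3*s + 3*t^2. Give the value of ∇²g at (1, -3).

6

∂²g/∂s² = 0
∂²g/∂t² = 6
∇²g = 6
At (1, -3): 6.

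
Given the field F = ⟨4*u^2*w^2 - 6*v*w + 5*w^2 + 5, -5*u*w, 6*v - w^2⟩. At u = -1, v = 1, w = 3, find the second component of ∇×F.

48

(∇×F)_2 = ∂F₁/∂w − ∂F₃/∂u
= 8*u^2*w - 6*v + 10*w − (0)
= 8*u^2*w - 6*v + 10*w
At (-1, 1, 3): 48.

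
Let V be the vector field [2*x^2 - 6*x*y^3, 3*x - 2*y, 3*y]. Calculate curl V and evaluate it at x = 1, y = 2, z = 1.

(∇×V)₁ = ∂V₃/∂y − ∂V₂/∂z = 3
(∇×V)₂ = ∂V₁/∂z − ∂V₃/∂x = 0
(∇×V)₃ = ∂V₂/∂x − ∂V₁/∂y = 18*x*y^2 + 3
∇×V = (3, 0, 18*x*y^2 + 3)
At (1, 2, 1): (3, 0, 75).

(3, 0, 75)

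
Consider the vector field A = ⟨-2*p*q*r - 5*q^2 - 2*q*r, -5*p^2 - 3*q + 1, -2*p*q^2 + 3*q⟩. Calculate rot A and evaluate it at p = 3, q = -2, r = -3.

(∇×A)₁ = ∂A₃/∂q − ∂A₂/∂r = -4*p*q + 3
(∇×A)₂ = ∂A₁/∂r − ∂A₃/∂p = -2*p*q + 2*q^2 - 2*q
(∇×A)₃ = ∂A₂/∂p − ∂A₁/∂q = 2*p*r - 10*p + 10*q + 2*r
∇×A = (-4*p*q + 3, -2*p*q + 2*q^2 - 2*q, 2*p*r - 10*p + 10*q + 2*r)
At (3, -2, -3): (27, 24, -74).

(27, 24, -74)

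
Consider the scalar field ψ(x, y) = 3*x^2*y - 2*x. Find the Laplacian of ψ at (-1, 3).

∂²ψ/∂x² = 6*y
∂²ψ/∂y² = 0
∇²ψ = 6*y
At (-1, 3): 18.

18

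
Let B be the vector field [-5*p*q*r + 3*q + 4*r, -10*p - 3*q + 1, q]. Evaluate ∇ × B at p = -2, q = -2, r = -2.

(∇×B)₁ = ∂B₃/∂q − ∂B₂/∂r = 1
(∇×B)₂ = ∂B₁/∂r − ∂B₃/∂p = -5*p*q + 4
(∇×B)₃ = ∂B₂/∂p − ∂B₁/∂q = 5*p*r - 13
∇×B = (1, -5*p*q + 4, 5*p*r - 13)
At (-2, -2, -2): (1, -16, 7).

(1, -16, 7)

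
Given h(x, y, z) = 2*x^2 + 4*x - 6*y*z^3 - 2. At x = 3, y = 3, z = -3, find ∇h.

∂h/∂x = 4*x + 4
∂h/∂y = -6*z^3
∂h/∂z = -18*y*z^2
∇h = (4*x + 4, -6*z^3, -18*y*z^2)
At (3, 3, -3): (16, 162, -486).

(16, 162, -486)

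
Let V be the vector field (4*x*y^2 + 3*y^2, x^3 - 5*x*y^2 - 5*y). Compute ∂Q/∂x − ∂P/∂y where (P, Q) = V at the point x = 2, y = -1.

∂V₂/∂x = 3*x^2 - 5*y^2
∂V₁/∂y = 8*x*y + 6*y
Scalar curl = 3*x^2 - 8*x*y - 5*y^2 - 6*y
At (2, -1): 29.

29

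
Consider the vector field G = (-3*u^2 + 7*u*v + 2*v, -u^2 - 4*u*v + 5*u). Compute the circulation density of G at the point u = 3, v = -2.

∂G₂/∂u = -2*u - 4*v + 5
∂G₁/∂v = 7*u + 2
Scalar curl = -9*u - 4*v + 3
At (3, -2): -16.

-16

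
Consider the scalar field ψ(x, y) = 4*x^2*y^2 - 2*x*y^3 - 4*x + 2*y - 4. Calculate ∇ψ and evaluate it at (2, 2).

∂ψ/∂x = 8*x*y^2 - 2*y^3 - 4
∂ψ/∂y = 8*x^2*y - 6*x*y^2 + 2
∇ψ = (8*x*y^2 - 2*y^3 - 4, 8*x^2*y - 6*x*y^2 + 2)
At (2, 2): (44, 18).

(44, 18)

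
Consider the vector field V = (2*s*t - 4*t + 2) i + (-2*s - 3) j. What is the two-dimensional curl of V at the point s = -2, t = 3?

∂V₂/∂s = -2
∂V₁/∂t = 2*s - 4
Scalar curl = -2*s + 2
At (-2, 3): 6.

6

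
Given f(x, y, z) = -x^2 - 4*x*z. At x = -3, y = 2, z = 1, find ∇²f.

∂²f/∂x² = -2
∂²f/∂y² = 0
∂²f/∂z² = 0
∇²f = -2
At (-3, 2, 1): -2.

-2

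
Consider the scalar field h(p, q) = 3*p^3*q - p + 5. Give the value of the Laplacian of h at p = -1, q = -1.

∂²h/∂p² = 18*p*q
∂²h/∂q² = 0
∇²h = 18*p*q
At (-1, -1): 18.

18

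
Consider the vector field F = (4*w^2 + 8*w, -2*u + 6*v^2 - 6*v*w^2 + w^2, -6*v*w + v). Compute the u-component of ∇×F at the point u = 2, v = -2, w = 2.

(∇×F)_1 = ∂F₃/∂v − ∂F₂/∂w
= -6*w + 1 − (-12*v*w + 2*w)
= 12*v*w - 8*w + 1
At (2, -2, 2): -63.

-63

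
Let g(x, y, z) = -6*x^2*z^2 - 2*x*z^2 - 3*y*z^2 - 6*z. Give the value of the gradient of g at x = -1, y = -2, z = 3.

∂g/∂x = -12*x*z^2 - 2*z^2
∂g/∂y = -3*z^2
∂g/∂z = -12*x^2*z - 4*x*z - 6*y*z - 6
∇g = (-12*x*z^2 - 2*z^2, -3*z^2, -12*x^2*z - 4*x*z - 6*y*z - 6)
At (-1, -2, 3): (90, -27, 6).

(90, -27, 6)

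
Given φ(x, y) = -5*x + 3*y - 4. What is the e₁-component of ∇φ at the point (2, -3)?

-5

(∇φ)_1 = ∂φ/∂x = -5
At (2, -3): -5.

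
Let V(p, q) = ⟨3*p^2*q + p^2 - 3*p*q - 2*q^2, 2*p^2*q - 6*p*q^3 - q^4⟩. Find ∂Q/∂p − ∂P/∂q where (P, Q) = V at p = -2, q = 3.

-192

∂V₂/∂p = 4*p*q - 6*q^3
∂V₁/∂q = 3*p^2 - 3*p - 4*q
Scalar curl = -3*p^2 + 4*p*q + 3*p - 6*q^3 + 4*q
At (-2, 3): -192.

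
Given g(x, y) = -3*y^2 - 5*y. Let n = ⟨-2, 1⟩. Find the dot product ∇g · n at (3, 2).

∂g/∂x = 0
∂g/∂y = -6*y - 5
∇g at (3, 2) = (0, -17)
∇g · n = (0)(-2) + (-17)(1) = -17

-17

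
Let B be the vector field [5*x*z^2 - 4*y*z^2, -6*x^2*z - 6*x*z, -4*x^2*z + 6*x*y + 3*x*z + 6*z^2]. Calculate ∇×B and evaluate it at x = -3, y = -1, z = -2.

(∇×B)₁ = ∂B₃/∂y − ∂B₂/∂z = 6*x^2 + 12*x
(∇×B)₂ = ∂B₁/∂z − ∂B₃/∂x = 18*x*z - 8*y*z - 6*y - 3*z
(∇×B)₃ = ∂B₂/∂x − ∂B₁/∂y = -12*x*z + 4*z^2 - 6*z
∇×B = (6*x^2 + 12*x, 18*x*z - 8*y*z - 6*y - 3*z, -12*x*z + 4*z^2 - 6*z)
At (-3, -1, -2): (18, 104, -44).

(18, 104, -44)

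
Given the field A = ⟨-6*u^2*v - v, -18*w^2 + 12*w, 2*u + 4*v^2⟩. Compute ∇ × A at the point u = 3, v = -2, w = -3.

(-136, -2, 55)

(∇×A)₁ = ∂A₃/∂v − ∂A₂/∂w = 8*v + 36*w - 12
(∇×A)₂ = ∂A₁/∂w − ∂A₃/∂u = -2
(∇×A)₃ = ∂A₂/∂u − ∂A₁/∂v = 6*u^2 + 1
∇×A = (8*v + 36*w - 12, -2, 6*u^2 + 1)
At (3, -2, -3): (-136, -2, 55).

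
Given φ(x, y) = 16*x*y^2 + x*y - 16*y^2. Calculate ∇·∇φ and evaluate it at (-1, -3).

∂²φ/∂x² = 0
∂²φ/∂y² = 32*(x - 1)
∇²φ = 32*x - 32
At (-1, -3): -64.

-64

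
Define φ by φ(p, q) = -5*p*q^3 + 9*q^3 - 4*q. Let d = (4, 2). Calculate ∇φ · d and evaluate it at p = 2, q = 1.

-34

∂φ/∂p = -5*q^3
∂φ/∂q = -15*p*q^2 + 27*q^2 - 4
∇φ at (2, 1) = (-5, -7)
∇φ · d = (-5)(4) + (-7)(2) = -34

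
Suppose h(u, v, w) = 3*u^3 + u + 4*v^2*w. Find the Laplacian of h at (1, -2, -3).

-6

∂²h/∂u² = 18*u
∂²h/∂v² = 8*w
∂²h/∂w² = 0
∇²h = 18*u + 8*w
At (1, -2, -3): -6.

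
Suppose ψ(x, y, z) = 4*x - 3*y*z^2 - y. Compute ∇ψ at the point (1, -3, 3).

(4, -28, 54)

∂ψ/∂x = 4
∂ψ/∂y = -3*z^2 - 1
∂ψ/∂z = -6*y*z
∇ψ = (4, -3*z^2 - 1, -6*y*z)
At (1, -3, 3): (4, -28, 54).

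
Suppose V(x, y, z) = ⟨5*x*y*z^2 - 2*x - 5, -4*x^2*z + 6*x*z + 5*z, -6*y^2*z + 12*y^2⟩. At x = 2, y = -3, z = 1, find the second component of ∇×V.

-60

(∇×V)_2 = ∂V₁/∂z − ∂V₃/∂x
= 10*x*y*z − (0)
= 10*x*y*z
At (2, -3, 1): -60.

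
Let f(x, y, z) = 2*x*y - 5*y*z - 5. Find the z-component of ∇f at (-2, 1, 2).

(∇f)_3 = ∂f/∂z = -5*y
At (-2, 1, 2): -5.

-5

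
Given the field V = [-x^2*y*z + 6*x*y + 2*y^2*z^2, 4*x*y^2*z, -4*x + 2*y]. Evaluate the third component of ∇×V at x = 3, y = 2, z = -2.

-100

(∇×V)_3 = ∂V₂/∂x − ∂V₁/∂y
= 4*y^2*z − (-x^2*z + 6*x + 4*y*z^2)
= x^2*z - 6*x + 4*y^2*z - 4*y*z^2
At (3, 2, -2): -100.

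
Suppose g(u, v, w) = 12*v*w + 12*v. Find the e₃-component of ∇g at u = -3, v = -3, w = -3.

-36

(∇g)_3 = ∂g/∂w = 12*v
At (-3, -3, -3): -36.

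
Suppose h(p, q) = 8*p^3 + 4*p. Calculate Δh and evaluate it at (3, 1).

∂²h/∂p² = 48*p
∂²h/∂q² = 0
∇²h = 48*p
At (3, 1): 144.

144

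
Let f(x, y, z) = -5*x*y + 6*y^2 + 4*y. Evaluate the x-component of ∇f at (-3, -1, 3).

(∇f)_1 = ∂f/∂x = -5*y
At (-3, -1, 3): 5.

5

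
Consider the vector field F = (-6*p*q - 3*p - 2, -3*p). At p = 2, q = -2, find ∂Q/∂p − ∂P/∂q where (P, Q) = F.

9

∂F₂/∂p = -3
∂F₁/∂q = -6*p
Scalar curl = 6*p - 3
At (2, -2): 9.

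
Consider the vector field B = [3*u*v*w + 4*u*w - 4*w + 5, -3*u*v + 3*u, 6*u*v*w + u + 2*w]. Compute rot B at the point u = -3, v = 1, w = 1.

(-18, -32, 9)

(∇×B)₁ = ∂B₃/∂v − ∂B₂/∂w = 6*u*w
(∇×B)₂ = ∂B₁/∂w − ∂B₃/∂u = 3*u*v + 4*u - 6*v*w - 5
(∇×B)₃ = ∂B₂/∂u − ∂B₁/∂v = -3*u*w - 3*v + 3
∇×B = (6*u*w, 3*u*v + 4*u - 6*v*w - 5, -3*u*w - 3*v + 3)
At (-3, 1, 1): (-18, -32, 9).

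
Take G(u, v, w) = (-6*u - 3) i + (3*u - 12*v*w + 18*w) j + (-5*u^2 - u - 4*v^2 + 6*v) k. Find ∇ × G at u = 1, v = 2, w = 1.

(∇×G)₁ = ∂G₃/∂v − ∂G₂/∂w = 4*v - 12
(∇×G)₂ = ∂G₁/∂w − ∂G₃/∂u = 10*u + 1
(∇×G)₃ = ∂G₂/∂u − ∂G₁/∂v = 3
∇×G = (4*v - 12, 10*u + 1, 3)
At (1, 2, 1): (-4, 11, 3).

(-4, 11, 3)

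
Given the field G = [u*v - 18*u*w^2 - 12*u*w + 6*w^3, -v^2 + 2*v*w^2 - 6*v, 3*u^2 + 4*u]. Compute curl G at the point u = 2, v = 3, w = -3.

(∇×G)₁ = ∂G₃/∂v − ∂G₂/∂w = -4*v*w
(∇×G)₂ = ∂G₁/∂w − ∂G₃/∂u = -36*u*w - 18*u + 18*w^2 - 4
(∇×G)₃ = ∂G₂/∂u − ∂G₁/∂v = -u
∇×G = (-4*v*w, -36*u*w - 18*u + 18*w^2 - 4, -u)
At (2, 3, -3): (36, 338, -2).

(36, 338, -2)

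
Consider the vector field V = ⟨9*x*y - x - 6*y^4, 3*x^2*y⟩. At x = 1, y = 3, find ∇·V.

∂V₁/∂x = 9*y - 1
∂V₂/∂y = 3*x^2
∇·V = 3*x^2 + 9*y - 1
At (1, 3): 29.

29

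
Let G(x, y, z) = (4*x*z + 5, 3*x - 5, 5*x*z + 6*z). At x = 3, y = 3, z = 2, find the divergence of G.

∂G₁/∂x = 4*z
∂G₂/∂y = 0
∂G₃/∂z = 5*x + 6
∇·G = 5*x + 4*z + 6
At (3, 3, 2): 29.

29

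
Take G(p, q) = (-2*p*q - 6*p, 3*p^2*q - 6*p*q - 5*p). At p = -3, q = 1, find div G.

37

∂G₁/∂p = -2*q - 6
∂G₂/∂q = 3*p^2 - 6*p
∇·G = 3*p^2 - 6*p - 2*q - 6
At (-3, 1): 37.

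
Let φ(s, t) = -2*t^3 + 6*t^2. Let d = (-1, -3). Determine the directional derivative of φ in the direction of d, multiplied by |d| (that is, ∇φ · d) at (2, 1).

-18

∂φ/∂s = 0
∂φ/∂t = -6*t^2 + 12*t
∇φ at (2, 1) = (0, 6)
∇φ · d = (0)(-1) + (6)(-3) = -18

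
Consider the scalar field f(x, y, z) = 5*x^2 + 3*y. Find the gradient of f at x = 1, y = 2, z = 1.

(10, 3, 0)

∂f/∂x = 10*x
∂f/∂y = 3
∂f/∂z = 0
∇f = (10*x, 3, 0)
At (1, 2, 1): (10, 3, 0).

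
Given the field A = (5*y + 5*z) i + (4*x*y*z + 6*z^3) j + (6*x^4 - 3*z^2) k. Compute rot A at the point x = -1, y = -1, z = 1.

(-22, 29, -9)

(∇×A)₁ = ∂A₃/∂y − ∂A₂/∂z = -4*x*y - 18*z^2
(∇×A)₂ = ∂A₁/∂z − ∂A₃/∂x = -24*x^3 + 5
(∇×A)₃ = ∂A₂/∂x − ∂A₁/∂y = 4*y*z - 5
∇×A = (-4*x*y - 18*z^2, -24*x^3 + 5, 4*y*z - 5)
At (-1, -1, 1): (-22, 29, -9).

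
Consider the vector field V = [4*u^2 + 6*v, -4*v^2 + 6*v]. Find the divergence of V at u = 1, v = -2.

30

∂V₁/∂u = 8*u
∂V₂/∂v = -8*v + 6
∇·V = 8*u - 8*v + 6
At (1, -2): 30.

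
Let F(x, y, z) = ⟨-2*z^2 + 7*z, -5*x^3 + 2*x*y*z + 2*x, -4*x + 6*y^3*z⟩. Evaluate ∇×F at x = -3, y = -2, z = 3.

(∇×F)₁ = ∂F₃/∂y − ∂F₂/∂z = -2*x*y + 18*y^2*z
(∇×F)₂ = ∂F₁/∂z − ∂F₃/∂x = -4*z + 11
(∇×F)₃ = ∂F₂/∂x − ∂F₁/∂y = -15*x^2 + 2*y*z + 2
∇×F = (-2*x*y + 18*y^2*z, -4*z + 11, -15*x^2 + 2*y*z + 2)
At (-3, -2, 3): (204, -1, -145).

(204, -1, -145)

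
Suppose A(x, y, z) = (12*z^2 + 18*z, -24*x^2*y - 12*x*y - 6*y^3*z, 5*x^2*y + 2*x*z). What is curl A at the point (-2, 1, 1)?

(∇×A)₁ = ∂A₃/∂y − ∂A₂/∂z = 5*x^2 + 6*y^3
(∇×A)₂ = ∂A₁/∂z − ∂A₃/∂x = -10*x*y + 22*z + 18
(∇×A)₃ = ∂A₂/∂x − ∂A₁/∂y = -48*x*y - 12*y
∇×A = (5*x^2 + 6*y^3, -10*x*y + 22*z + 18, -48*x*y - 12*y)
At (-2, 1, 1): (26, 60, 84).

(26, 60, 84)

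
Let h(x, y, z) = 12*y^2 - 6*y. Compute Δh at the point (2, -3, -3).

∂²h/∂x² = 0
∂²h/∂y² = 24
∂²h/∂z² = 0
∇²h = 24
At (2, -3, -3): 24.

24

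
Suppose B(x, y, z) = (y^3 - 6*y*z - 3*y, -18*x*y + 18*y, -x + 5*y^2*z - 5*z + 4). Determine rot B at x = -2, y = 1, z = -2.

(∇×B)₁ = ∂B₃/∂y − ∂B₂/∂z = 10*y*z
(∇×B)₂ = ∂B₁/∂z − ∂B₃/∂x = -6*y + 1
(∇×B)₃ = ∂B₂/∂x − ∂B₁/∂y = -3*y^2 - 18*y + 6*z + 3
∇×B = (10*y*z, -6*y + 1, -3*y^2 - 18*y + 6*z + 3)
At (-2, 1, -2): (-20, -5, -30).

(-20, -5, -30)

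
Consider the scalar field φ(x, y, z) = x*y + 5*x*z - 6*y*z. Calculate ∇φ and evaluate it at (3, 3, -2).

∂φ/∂x = y + 5*z
∂φ/∂y = x - 6*z
∂φ/∂z = 5*x - 6*y
∇φ = (y + 5*z, x - 6*z, 5*x - 6*y)
At (3, 3, -2): (-7, 15, -3).

(-7, 15, -3)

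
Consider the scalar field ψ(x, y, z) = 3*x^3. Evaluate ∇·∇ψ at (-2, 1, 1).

∂²ψ/∂x² = 18*x
∂²ψ/∂y² = 0
∂²ψ/∂z² = 0
∇²ψ = 18*x
At (-2, 1, 1): -36.

-36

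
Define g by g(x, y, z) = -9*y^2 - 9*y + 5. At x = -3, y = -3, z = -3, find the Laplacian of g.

∂²g/∂x² = 0
∂²g/∂y² = -18
∂²g/∂z² = 0
∇²g = -18
At (-3, -3, -3): -18.

-18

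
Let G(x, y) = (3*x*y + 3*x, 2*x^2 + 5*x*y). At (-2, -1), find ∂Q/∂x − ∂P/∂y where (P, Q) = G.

-7

∂G₂/∂x = 4*x + 5*y
∂G₁/∂y = 3*x
Scalar curl = x + 5*y
At (-2, -1): -7.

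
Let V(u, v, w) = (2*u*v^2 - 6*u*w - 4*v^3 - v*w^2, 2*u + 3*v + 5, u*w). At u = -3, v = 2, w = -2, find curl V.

(0, 28, 78)

(∇×V)₁ = ∂V₃/∂v − ∂V₂/∂w = 0
(∇×V)₂ = ∂V₁/∂w − ∂V₃/∂u = -6*u - 2*v*w - w
(∇×V)₃ = ∂V₂/∂u − ∂V₁/∂v = -4*u*v + 12*v^2 + w^2 + 2
∇×V = (0, -6*u - 2*v*w - w, -4*u*v + 12*v^2 + w^2 + 2)
At (-3, 2, -2): (0, 28, 78).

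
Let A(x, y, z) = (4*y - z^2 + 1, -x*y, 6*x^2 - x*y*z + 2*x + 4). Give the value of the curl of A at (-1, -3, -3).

(∇×A)₁ = ∂A₃/∂y − ∂A₂/∂z = -x*z
(∇×A)₂ = ∂A₁/∂z − ∂A₃/∂x = -12*x + y*z - 2*z - 2
(∇×A)₃ = ∂A₂/∂x − ∂A₁/∂y = -y - 4
∇×A = (-x*z, -12*x + y*z - 2*z - 2, -y - 4)
At (-1, -3, -3): (-3, 25, -1).

(-3, 25, -1)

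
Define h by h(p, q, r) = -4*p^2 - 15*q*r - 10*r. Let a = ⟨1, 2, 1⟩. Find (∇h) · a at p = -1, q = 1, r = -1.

∂h/∂p = -8*p
∂h/∂q = -15*r
∂h/∂r = -15*q - 10
∇h at (-1, 1, -1) = (8, 15, -25)
∇h · a = (8)(1) + (15)(2) + (-25)(1) = 13

13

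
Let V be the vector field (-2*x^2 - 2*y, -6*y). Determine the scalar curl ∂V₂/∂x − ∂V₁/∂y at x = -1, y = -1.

∂V₂/∂x = 0
∂V₁/∂y = -2
Scalar curl = 2
At (-1, -1): 2.

2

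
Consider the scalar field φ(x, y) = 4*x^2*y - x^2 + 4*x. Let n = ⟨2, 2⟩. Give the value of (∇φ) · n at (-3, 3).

-52

∂φ/∂x = 8*x*y - 2*x + 4
∂φ/∂y = 4*x^2
∇φ at (-3, 3) = (-62, 36)
∇φ · n = (-62)(2) + (36)(2) = -52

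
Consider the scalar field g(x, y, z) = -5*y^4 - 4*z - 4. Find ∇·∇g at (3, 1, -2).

∂²g/∂x² = 0
∂²g/∂y² = -60*y^2
∂²g/∂z² = 0
∇²g = -60*y^2
At (3, 1, -2): -60.

-60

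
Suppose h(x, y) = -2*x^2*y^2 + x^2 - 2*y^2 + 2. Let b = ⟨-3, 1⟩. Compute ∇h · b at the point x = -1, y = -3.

∂h/∂x = -4*x*y^2 + 2*x
∂h/∂y = -4*x^2*y - 4*y
∇h at (-1, -3) = (34, 24)
∇h · b = (34)(-3) + (24)(1) = -78

-78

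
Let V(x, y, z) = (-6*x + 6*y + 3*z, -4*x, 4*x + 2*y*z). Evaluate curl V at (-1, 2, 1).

(2, -1, -10)

(∇×V)₁ = ∂V₃/∂y − ∂V₂/∂z = 2*z
(∇×V)₂ = ∂V₁/∂z − ∂V₃/∂x = -1
(∇×V)₃ = ∂V₂/∂x − ∂V₁/∂y = -10
∇×V = (2*z, -1, -10)
At (-1, 2, 1): (2, -1, -10).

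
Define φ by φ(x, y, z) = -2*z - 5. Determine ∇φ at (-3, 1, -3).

(0, 0, -2)

∂φ/∂x = 0
∂φ/∂y = 0
∂φ/∂z = -2
∇φ = (0, 0, -2)
At (-3, 1, -3): (0, 0, -2).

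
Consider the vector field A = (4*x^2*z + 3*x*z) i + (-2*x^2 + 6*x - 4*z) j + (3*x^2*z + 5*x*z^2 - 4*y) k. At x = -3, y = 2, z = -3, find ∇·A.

∂A₁/∂x = 8*x*z + 3*z
∂A₂/∂y = 0
∂A₃/∂z = 3*x^2 + 10*x*z
∇·A = 3*x^2 + 18*x*z + 3*z
At (-3, 2, -3): 180.

180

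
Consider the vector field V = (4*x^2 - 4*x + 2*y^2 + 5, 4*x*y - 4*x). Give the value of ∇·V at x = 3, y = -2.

32

∂V₁/∂x = 8*x - 4
∂V₂/∂y = 4*x
∇·V = 12*x - 4
At (3, -2): 32.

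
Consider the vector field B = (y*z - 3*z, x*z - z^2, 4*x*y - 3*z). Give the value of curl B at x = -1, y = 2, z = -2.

(∇×B)₁ = ∂B₃/∂y − ∂B₂/∂z = 3*x + 2*z
(∇×B)₂ = ∂B₁/∂z − ∂B₃/∂x = -3*y - 3
(∇×B)₃ = ∂B₂/∂x − ∂B₁/∂y = 0
∇×B = (3*x + 2*z, -3*y - 3, 0)
At (-1, 2, -2): (-7, -9, 0).

(-7, -9, 0)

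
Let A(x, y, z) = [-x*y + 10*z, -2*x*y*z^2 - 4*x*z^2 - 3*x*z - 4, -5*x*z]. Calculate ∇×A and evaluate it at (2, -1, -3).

(∇×A)₁ = ∂A₃/∂y − ∂A₂/∂z = 4*x*y*z + 8*x*z + 3*x
(∇×A)₂ = ∂A₁/∂z − ∂A₃/∂x = 5*z + 10
(∇×A)₃ = ∂A₂/∂x − ∂A₁/∂y = x - 2*y*z^2 - 4*z^2 - 3*z
∇×A = (4*x*y*z + 8*x*z + 3*x, 5*z + 10, x - 2*y*z^2 - 4*z^2 - 3*z)
At (2, -1, -3): (-18, -5, -7).

(-18, -5, -7)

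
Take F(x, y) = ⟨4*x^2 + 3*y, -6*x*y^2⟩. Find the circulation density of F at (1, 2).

∂F₂/∂x = -6*y^2
∂F₁/∂y = 3
Scalar curl = -6*y^2 - 3
At (1, 2): -27.

-27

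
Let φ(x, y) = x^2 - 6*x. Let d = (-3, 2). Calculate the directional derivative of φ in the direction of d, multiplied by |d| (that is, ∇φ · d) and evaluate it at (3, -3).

0

∂φ/∂x = 2*x - 6
∂φ/∂y = 0
∇φ at (3, -3) = (0, 0)
∇φ · d = (0)(-3) + (0)(2) = 0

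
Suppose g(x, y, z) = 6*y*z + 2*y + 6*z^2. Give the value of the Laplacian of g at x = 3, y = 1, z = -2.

∂²g/∂x² = 0
∂²g/∂y² = 0
∂²g/∂z² = 12
∇²g = 12
At (3, 1, -2): 12.

12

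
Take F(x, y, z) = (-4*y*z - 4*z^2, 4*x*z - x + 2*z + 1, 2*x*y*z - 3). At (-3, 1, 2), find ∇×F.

(∇×F)₁ = ∂F₃/∂y − ∂F₂/∂z = 2*x*z - 4*x - 2
(∇×F)₂ = ∂F₁/∂z − ∂F₃/∂x = -2*y*z - 4*y - 8*z
(∇×F)₃ = ∂F₂/∂x − ∂F₁/∂y = 8*z - 1
∇×F = (2*x*z - 4*x - 2, -2*y*z - 4*y - 8*z, 8*z - 1)
At (-3, 1, 2): (-2, -24, 15).

(-2, -24, 15)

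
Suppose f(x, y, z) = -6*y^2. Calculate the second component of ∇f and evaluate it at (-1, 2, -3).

-24

(∇f)_2 = ∂f/∂y = -12*y
At (-1, 2, -3): -24.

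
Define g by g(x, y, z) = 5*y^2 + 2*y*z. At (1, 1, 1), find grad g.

(0, 12, 2)

∂g/∂x = 0
∂g/∂y = 10*y + 2*z
∂g/∂z = 2*y
∇g = (0, 10*y + 2*z, 2*y)
At (1, 1, 1): (0, 12, 2).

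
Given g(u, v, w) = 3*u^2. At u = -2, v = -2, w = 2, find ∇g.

∂g/∂u = 6*u
∂g/∂v = 0
∂g/∂w = 0
∇g = (6*u, 0, 0)
At (-2, -2, 2): (-12, 0, 0).

(-12, 0, 0)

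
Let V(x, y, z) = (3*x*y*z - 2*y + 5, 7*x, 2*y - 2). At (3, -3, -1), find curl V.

(2, -27, 18)

(∇×V)₁ = ∂V₃/∂y − ∂V₂/∂z = 2
(∇×V)₂ = ∂V₁/∂z − ∂V₃/∂x = 3*x*y
(∇×V)₃ = ∂V₂/∂x − ∂V₁/∂y = -3*x*z + 9
∇×V = (2, 3*x*y, -3*x*z + 9)
At (3, -3, -1): (2, -27, 18).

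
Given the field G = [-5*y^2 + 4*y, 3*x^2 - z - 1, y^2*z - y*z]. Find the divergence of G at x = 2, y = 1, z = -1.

0

∂G₁/∂x = 0
∂G₂/∂y = 0
∂G₃/∂z = y^2 - y
∇·G = y^2 - y
At (2, 1, -1): 0.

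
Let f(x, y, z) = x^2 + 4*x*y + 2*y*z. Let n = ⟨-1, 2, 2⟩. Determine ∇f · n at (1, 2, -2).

-2

∂f/∂x = 2*x + 4*y
∂f/∂y = 4*x + 2*z
∂f/∂z = 2*y
∇f at (1, 2, -2) = (10, 0, 4)
∇f · n = (10)(-1) + (0)(2) + (4)(2) = -2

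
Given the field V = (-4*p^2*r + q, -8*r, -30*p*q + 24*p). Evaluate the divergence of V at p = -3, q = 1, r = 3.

∂V₁/∂p = -8*p*r
∂V₂/∂q = 0
∂V₃/∂r = 0
∇·V = -8*p*r
At (-3, 1, 3): 72.

72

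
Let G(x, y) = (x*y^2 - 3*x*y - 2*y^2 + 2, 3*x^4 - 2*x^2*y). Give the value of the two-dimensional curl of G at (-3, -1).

∂G₂/∂x = 12*x^3 - 4*x*y
∂G₁/∂y = 2*x*y - 3*x - 4*y
Scalar curl = 12*x^3 - 6*x*y + 3*x + 4*y
At (-3, -1): -355.

-355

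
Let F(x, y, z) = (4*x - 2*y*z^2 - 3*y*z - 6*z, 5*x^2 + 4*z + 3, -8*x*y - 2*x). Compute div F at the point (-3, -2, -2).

∂F₁/∂x = 4
∂F₂/∂y = 0
∂F₃/∂z = 0
∇·F = 4
At (-3, -2, -2): 4.

4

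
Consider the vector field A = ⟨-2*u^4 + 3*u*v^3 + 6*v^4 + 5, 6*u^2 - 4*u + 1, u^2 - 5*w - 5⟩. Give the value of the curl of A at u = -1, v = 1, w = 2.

(∇×A)₁ = ∂A₃/∂v − ∂A₂/∂w = 0
(∇×A)₂ = ∂A₁/∂w − ∂A₃/∂u = -2*u
(∇×A)₃ = ∂A₂/∂u − ∂A₁/∂v = -9*u*v^2 + 12*u - 24*v^3 - 4
∇×A = (0, -2*u, -9*u*v^2 + 12*u - 24*v^3 - 4)
At (-1, 1, 2): (0, 2, -31).

(0, 2, -31)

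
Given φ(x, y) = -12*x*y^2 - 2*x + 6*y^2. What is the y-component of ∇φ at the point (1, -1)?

12

(∇φ)_2 = ∂φ/∂y = -24*x*y + 12*y
At (1, -1): 12.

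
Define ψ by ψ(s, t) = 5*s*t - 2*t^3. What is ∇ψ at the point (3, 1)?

∂ψ/∂s = 5*t
∂ψ/∂t = 5*s - 6*t^2
∇ψ = (5*t, 5*s - 6*t^2)
At (3, 1): (5, 9).

(5, 9)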